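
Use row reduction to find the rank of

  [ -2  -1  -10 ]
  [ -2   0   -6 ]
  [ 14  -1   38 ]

R1 -> -1/2·R1
R2 -> R2 + 2·R1
R3 -> R3 − 14·R1
R3 -> R3 + 8·R2
R1 -> R1 − 1/2·R2
The reduced form has 2 nonzero rows.

rank = 2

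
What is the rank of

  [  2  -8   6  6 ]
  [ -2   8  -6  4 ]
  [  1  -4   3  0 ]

R1 ← 1/2·R1
  [  1  -4   3  3 ]
  [ -2   8  -6  4 ]
  [  1  -4   3  0 ]
R2 ← R2 + 2·R1
  [ 1  -4  3   3 ]
  [ 0   0  0  10 ]
  [ 1  -4  3   0 ]
R3 ← R3 − R1
  [ 1  -4  3   3 ]
  [ 0   0  0  10 ]
  [ 0   0  0  -3 ]
R2 ← 1/10·R2
  [ 1  -4  3   3 ]
  [ 0   0  0   1 ]
  [ 0   0  0  -3 ]
R3 ← R3 + 3·R2
  [ 1  -4  3  3 ]
  [ 0   0  0  1 ]
  [ 0   0  0  0 ]
R1 ← R1 − 3·R2
  [ 1  -4  3  0 ]
  [ 0   0  0  1 ]
  [ 0   0  0  0 ]
The reduced form has 2 nonzero rows.

rank = 2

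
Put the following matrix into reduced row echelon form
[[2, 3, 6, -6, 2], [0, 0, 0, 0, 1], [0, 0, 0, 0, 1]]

[[1, 3/2, 3, -3, 0], [0, 0, 0, 0, 1], [0, 0, 0, 0, 0]]

Multiply R1 by 1/2.
  [ 1  3/2  3  -3  1 ]
  [ 0    0  0   0  1 ]
  [ 0    0  0   0  1 ]
Subtract R2 from R3.
  [ 1  3/2  3  -3  1 ]
  [ 0    0  0   0  1 ]
  [ 0    0  0   0  0 ]
Subtract R2 from R1.
  [ 1  3/2  3  -3  0 ]
  [ 0    0  0   0  1 ]
  [ 0    0  0   0  0 ]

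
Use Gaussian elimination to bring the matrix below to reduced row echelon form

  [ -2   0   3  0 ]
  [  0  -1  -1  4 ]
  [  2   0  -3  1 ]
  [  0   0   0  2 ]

R1 -> -1/2·R1
R3 -> R3 − 2·R1
R2 -> -1·R2
R4 -> R4 − 2·R3
R2 -> R2 + 4·R3

[[1, 0, -3/2, 0], [0, 1, 1, 0], [0, 0, 0, 1], [0, 0, 0, 0]]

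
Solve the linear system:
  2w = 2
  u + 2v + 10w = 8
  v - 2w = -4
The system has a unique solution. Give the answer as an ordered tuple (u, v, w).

(2, -2, 1)

Form the augmented matrix and row-reduce:
  [ 0  0   2  |   2 ]
  [ 1  2  10  |   8 ]
  [ 0  1  -2  |  -4 ]
r1 ↔ r2
  [ 1  2  10  |   8 ]
  [ 0  0   2  |   2 ]
  [ 0  1  -2  |  -4 ]
r2 ↔ r3
  [ 1  2  10  |   8 ]
  [ 0  1  -2  |  -4 ]
  [ 0  0   2  |   2 ]
r3 -> 1/2·r3
  [ 1  2  10  |   8 ]
  [ 0  1  -2  |  -4 ]
  [ 0  0   1  |   1 ]
r2 -> r2 + 2·r3
  [ 1  2  10  |   8 ]
  [ 0  1   0  |  -2 ]
  [ 0  0   1  |   1 ]
r1 -> r1 − 10·r3
  [ 1  2  0  |  -2 ]
  [ 0  1  0  |  -2 ]
  [ 0  0  1  |   1 ]
r1 -> r1 − 2·r2
  [ 1  0  0  |   2 ]
  [ 0  1  0  |  -2 ]
  [ 0  0  1  |   1 ]
Reading off the last column: u = 2, v = -2, w = 1.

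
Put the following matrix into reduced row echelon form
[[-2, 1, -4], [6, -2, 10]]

r1 ← -1/2·r1
  [ 1  -1/2   2 ]
  [ 6    -2  10 ]
r2 ← r2 − 6·r1
  [ 1  -1/2   2 ]
  [ 0     1  -2 ]
r1 ← r1 + 1/2·r2
  [ 1  0   1 ]
  [ 0  1  -2 ]

[[1, 0, 1], [0, 1, -2]]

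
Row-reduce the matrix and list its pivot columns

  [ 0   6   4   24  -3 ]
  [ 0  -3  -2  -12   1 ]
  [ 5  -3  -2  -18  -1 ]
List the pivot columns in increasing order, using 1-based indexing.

1, 2, 5

ρ1 ↔ ρ3
  [ 5  -3  -2  -18  -1 ]
  [ 0  -3  -2  -12   1 ]
  [ 0   6   4   24  -3 ]
ρ1 := 1/5·ρ1
  [ 1  -3/5  -2/5  -18/5  -1/5 ]
  [ 0    -3    -2    -12     1 ]
  [ 0     6     4     24    -3 ]
ρ2 := -1/3·ρ2
  [ 1  -3/5  -2/5  -18/5  -1/5 ]
  [ 0     1   2/3      4  -1/3 ]
  [ 0     6     4     24    -3 ]
ρ3 := ρ3 − 6·ρ2
  [ 1  -3/5  -2/5  -18/5  -1/5 ]
  [ 0     1   2/3      4  -1/3 ]
  [ 0     0     0      0    -1 ]
ρ3 := -1·ρ3
  [ 1  -3/5  -2/5  -18/5  -1/5 ]
  [ 0     1   2/3      4  -1/3 ]
  [ 0     0     0      0     1 ]
ρ2 := ρ2 + 1/3·ρ3
  [ 1  -3/5  -2/5  -18/5  -1/5 ]
  [ 0     1   2/3      4     0 ]
  [ 0     0     0      0     1 ]
ρ1 := ρ1 + 1/5·ρ3
  [ 1  -3/5  -2/5  -18/5  0 ]
  [ 0     1   2/3      4  0 ]
  [ 0     0     0      0  1 ]
ρ1 := ρ1 + 3/5·ρ2
  [ 1  0    0  -6/5  0 ]
  [ 0  1  2/3     4  0 ]
  [ 0  0    0     0  1 ]
Pivot columns are the columns containing a leading 1.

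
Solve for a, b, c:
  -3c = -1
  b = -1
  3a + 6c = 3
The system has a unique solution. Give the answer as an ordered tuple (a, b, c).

Form the augmented matrix and row-reduce:
  [ 0  0  -3  |  -1 ]
  [ 0  1   0  |  -1 ]
  [ 3  0   6  |   3 ]
ρ1 ↔ ρ3
  [ 3  0   6  |   3 ]
  [ 0  1   0  |  -1 ]
  [ 0  0  -3  |  -1 ]
ρ1 := 1/3·ρ1
  [ 1  0   2  |   1 ]
  [ 0  1   0  |  -1 ]
  [ 0  0  -3  |  -1 ]
ρ3 := -1/3·ρ3
  [ 1  0  2  |    1 ]
  [ 0  1  0  |   -1 ]
  [ 0  0  1  |  1/3 ]
ρ1 := ρ1 − 2·ρ3
  [ 1  0  0  |  1/3 ]
  [ 0  1  0  |   -1 ]
  [ 0  0  1  |  1/3 ]
Reading off the last column: a = 1/3, b = -1, c = 1/3.

(1/3, -1, 1/3)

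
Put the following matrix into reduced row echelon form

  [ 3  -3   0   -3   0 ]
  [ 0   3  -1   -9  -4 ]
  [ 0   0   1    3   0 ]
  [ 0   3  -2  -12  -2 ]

r1 → 1/3·r1
r2 → 1/3·r2
r4 → r4 − 3·r2
r4 → r4 + r3
r4 → 1/2·r4
r2 → r2 + 4/3·r4
r2 → r2 + 1/3·r3
r1 → r1 + r2

[[1, 0, 0, -3, 0], [0, 1, 0, -2, 0], [0, 0, 1, 3, 0], [0, 0, 0, 0, 1]]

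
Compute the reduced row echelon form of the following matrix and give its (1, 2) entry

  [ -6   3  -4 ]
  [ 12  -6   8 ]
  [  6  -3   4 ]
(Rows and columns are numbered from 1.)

-1/2

Multiply r1 by -1/6.
Subtract 12 times r1 from r2.
Subtract 6 times r1 from r3.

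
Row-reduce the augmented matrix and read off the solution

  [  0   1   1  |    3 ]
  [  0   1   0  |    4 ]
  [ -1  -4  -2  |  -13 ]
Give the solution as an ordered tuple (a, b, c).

R1 <=> R3
R1 := -1·R1
R3 := R3 − R2
R1 := R1 − 2·R3
R1 := R1 − 4·R2
Reading off the last column: a = -1, b = 4, c = -1.

(-1, 4, -1)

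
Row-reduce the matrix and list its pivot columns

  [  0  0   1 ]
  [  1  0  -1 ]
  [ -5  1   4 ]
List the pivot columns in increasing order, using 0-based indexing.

0, 1, 2

ρ1 ↔ ρ2
  [  1  0  -1 ]
  [  0  0   1 ]
  [ -5  1   4 ]
ρ3 ← ρ3 + 5·ρ1
  [ 1  0  -1 ]
  [ 0  0   1 ]
  [ 0  1  -1 ]
ρ2 ↔ ρ3
  [ 1  0  -1 ]
  [ 0  1  -1 ]
  [ 0  0   1 ]
ρ2 ← ρ2 + ρ3
  [ 1  0  -1 ]
  [ 0  1   0 ]
  [ 0  0   1 ]
ρ1 ← ρ1 + ρ3
  [ 1  0  0 ]
  [ 0  1  0 ]
  [ 0  0  1 ]
Pivot columns are the columns containing a leading 1.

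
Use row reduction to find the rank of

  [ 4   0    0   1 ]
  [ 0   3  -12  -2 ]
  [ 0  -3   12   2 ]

rank = 2

Multiply R1 by 1/4.
Multiply R2 by 1/3.
Add 3 times R2 to R3.
The reduced form has 2 nonzero rows.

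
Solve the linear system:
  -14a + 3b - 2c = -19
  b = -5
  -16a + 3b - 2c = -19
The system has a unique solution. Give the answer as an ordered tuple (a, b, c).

Form the augmented matrix and row-reduce:
  [ -14  3  -2  |  -19 ]
  [   0  1   0  |   -5 ]
  [ -16  3  -2  |  -19 ]
ρ1 ← -1/14·ρ1
  [   1  -3/14  1/7  |  19/14 ]
  [   0      1    0  |     -5 ]
  [ -16      3   -2  |    -19 ]
ρ3 ← ρ3 + 16·ρ1
  [ 1  -3/14  1/7  |  19/14 ]
  [ 0      1    0  |     -5 ]
  [ 0   -3/7  2/7  |   19/7 ]
ρ3 ← ρ3 + 3/7·ρ2
  [ 1  -3/14  1/7  |  19/14 ]
  [ 0      1    0  |     -5 ]
  [ 0      0  2/7  |    4/7 ]
ρ3 ← 7/2·ρ3
  [ 1  -3/14  1/7  |  19/14 ]
  [ 0      1    0  |     -5 ]
  [ 0      0    1  |      2 ]
ρ1 ← ρ1 − 1/7·ρ3
  [ 1  -3/14  0  |  15/14 ]
  [ 0      1  0  |     -5 ]
  [ 0      0  1  |      2 ]
ρ1 ← ρ1 + 3/14·ρ2
  [ 1  0  0  |   0 ]
  [ 0  1  0  |  -5 ]
  [ 0  0  1  |   2 ]
Reading off the last column: a = 0, b = -5, c = 2.

(0, -5, 2)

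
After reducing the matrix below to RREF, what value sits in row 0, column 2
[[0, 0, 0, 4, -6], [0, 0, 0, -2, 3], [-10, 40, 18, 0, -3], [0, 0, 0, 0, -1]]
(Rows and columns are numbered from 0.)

-9/5

R1 ↔ R3
R1 := -1/10·R1
R2 := -1/2·R2
R3 := R3 − 4·R2
R3 ↔ R4
R3 := -1·R3
R2 := R2 + 3/2·R3
R1 := R1 − 3/10·R3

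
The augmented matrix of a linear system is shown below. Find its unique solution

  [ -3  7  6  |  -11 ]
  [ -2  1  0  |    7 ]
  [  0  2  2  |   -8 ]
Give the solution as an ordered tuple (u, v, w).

Multiply R1 by -1/3.
  [  1  -7/3  -2  |  11/3 ]
  [ -2     1   0  |     7 ]
  [  0     2   2  |    -8 ]
Add 2 times R1 to R2.
  [ 1   -7/3  -2  |  11/3 ]
  [ 0  -11/3  -4  |  43/3 ]
  [ 0      2   2  |    -8 ]
Multiply R2 by -3/11.
  [ 1  -7/3     -2  |    11/3 ]
  [ 0     1  12/11  |  -43/11 ]
  [ 0     2      2  |      -8 ]
Subtract 2 times R2 from R3.
  [ 1  -7/3     -2  |    11/3 ]
  [ 0     1  12/11  |  -43/11 ]
  [ 0     0  -2/11  |   -2/11 ]
Multiply R3 by -11/2.
  [ 1  -7/3     -2  |    11/3 ]
  [ 0     1  12/11  |  -43/11 ]
  [ 0     0      1  |       1 ]
Subtract 12/11 times R3 from R2.
  [ 1  -7/3  -2  |  11/3 ]
  [ 0     1   0  |    -5 ]
  [ 0     0   1  |     1 ]
Add 2 times R3 to R1.
  [ 1  -7/3  0  |  17/3 ]
  [ 0     1  0  |    -5 ]
  [ 0     0  1  |     1 ]
Add 7/3 times R2 to R1.
  [ 1  0  0  |  -6 ]
  [ 0  1  0  |  -5 ]
  [ 0  0  1  |   1 ]
Reading off the last column: u = -6, v = -5, w = 1.

(-6, -5, 1)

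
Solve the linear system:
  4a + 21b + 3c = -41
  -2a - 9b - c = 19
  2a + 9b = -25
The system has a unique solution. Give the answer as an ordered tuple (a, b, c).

(1, -3, 6)

Form the augmented matrix and row-reduce:
  [  4  21   3  |  -41 ]
  [ -2  -9  -1  |   19 ]
  [  2   9   0  |  -25 ]
ρ1 -> 1/4·ρ1
ρ2 -> ρ2 + 2·ρ1
ρ3 -> ρ3 − 2·ρ1
ρ2 -> 2/3·ρ2
ρ3 -> ρ3 + 3/2·ρ2
ρ3 -> -1·ρ3
ρ2 -> ρ2 − 1/3·ρ3
ρ1 -> ρ1 − 3/4·ρ3
ρ1 -> ρ1 − 21/4·ρ2
Reading off the last column: a = 1, b = -3, c = 6.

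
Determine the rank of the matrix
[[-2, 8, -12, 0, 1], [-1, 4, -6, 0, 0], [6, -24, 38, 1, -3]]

rank = 3

R1 := -1/2·R1
  [  1   -4   6  0  -1/2 ]
  [ -1    4  -6  0     0 ]
  [  6  -24  38  1    -3 ]
R2 := R2 + R1
  [ 1   -4   6  0  -1/2 ]
  [ 0    0   0  0  -1/2 ]
  [ 6  -24  38  1    -3 ]
R3 := R3 − 6·R1
  [ 1  -4  6  0  -1/2 ]
  [ 0   0  0  0  -1/2 ]
  [ 0   0  2  1     0 ]
R2 ↔ R3
  [ 1  -4  6  0  -1/2 ]
  [ 0   0  2  1     0 ]
  [ 0   0  0  0  -1/2 ]
R2 := 1/2·R2
  [ 1  -4  6    0  -1/2 ]
  [ 0   0  1  1/2     0 ]
  [ 0   0  0    0  -1/2 ]
R3 := -2·R3
  [ 1  -4  6    0  -1/2 ]
  [ 0   0  1  1/2     0 ]
  [ 0   0  0    0     1 ]
R1 := R1 + 1/2·R3
  [ 1  -4  6    0  0 ]
  [ 0   0  1  1/2  0 ]
  [ 0   0  0    0  1 ]
R1 := R1 − 6·R2
  [ 1  -4  0   -3  0 ]
  [ 0   0  1  1/2  0 ]
  [ 0   0  0    0  1 ]
The reduced form has 3 nonzero rows.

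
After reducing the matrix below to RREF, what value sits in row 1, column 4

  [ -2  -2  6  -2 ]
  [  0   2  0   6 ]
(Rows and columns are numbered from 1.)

R1 := -1/2·R1
  [ 1  1  -3  1 ]
  [ 0  2   0  6 ]
R2 := 1/2·R2
  [ 1  1  -3  1 ]
  [ 0  1   0  3 ]
R1 := R1 − R2
  [ 1  0  -3  -2 ]
  [ 0  1   0   3 ]

-2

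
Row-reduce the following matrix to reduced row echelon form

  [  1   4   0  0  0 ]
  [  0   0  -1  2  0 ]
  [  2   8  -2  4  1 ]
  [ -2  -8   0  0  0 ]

[[1, 4, 0, 0, 0], [0, 0, 1, -2, 0], [0, 0, 0, 0, 1], [0, 0, 0, 0, 0]]

Subtract 2 times R1 from R3.
  [  1   4   0  0  0 ]
  [  0   0  -1  2  0 ]
  [  0   0  -2  4  1 ]
  [ -2  -8   0  0  0 ]
Add 2 times R1 to R4.
  [ 1  4   0  0  0 ]
  [ 0  0  -1  2  0 ]
  [ 0  0  -2  4  1 ]
  [ 0  0   0  0  0 ]
Multiply R2 by -1.
  [ 1  4   0   0  0 ]
  [ 0  0   1  -2  0 ]
  [ 0  0  -2   4  1 ]
  [ 0  0   0   0  0 ]
Add 2 times R2 to R3.
  [ 1  4  0   0  0 ]
  [ 0  0  1  -2  0 ]
  [ 0  0  0   0  1 ]
  [ 0  0  0   0  0 ]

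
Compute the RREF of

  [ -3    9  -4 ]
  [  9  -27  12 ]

[[1, -3, 4/3], [0, 0, 0]]

ρ1 ← -1/3·ρ1
ρ2 ← ρ2 − 9·ρ1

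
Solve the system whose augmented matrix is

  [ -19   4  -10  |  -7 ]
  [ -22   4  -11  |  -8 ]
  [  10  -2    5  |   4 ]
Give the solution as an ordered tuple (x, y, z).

(1, -2, -2)

Multiply ρ1 by -1/19.
  [   1  -4/19  10/19  |  7/19 ]
  [ -22      4    -11  |    -8 ]
  [  10     -2      5  |     4 ]
Add 22 times ρ1 to ρ2.
  [  1   -4/19  10/19  |  7/19 ]
  [  0  -12/19  11/19  |  2/19 ]
  [ 10      -2      5  |     4 ]
Subtract 10 times ρ1 from ρ3.
  [ 1   -4/19  10/19  |  7/19 ]
  [ 0  -12/19  11/19  |  2/19 ]
  [ 0    2/19  -5/19  |  6/19 ]
Multiply ρ2 by -19/12.
  [ 1  -4/19   10/19  |  7/19 ]
  [ 0      1  -11/12  |  -1/6 ]
  [ 0   2/19   -5/19  |  6/19 ]
Subtract 2/19 times ρ2 from ρ3.
  [ 1  -4/19   10/19  |  7/19 ]
  [ 0      1  -11/12  |  -1/6 ]
  [ 0      0    -1/6  |   1/3 ]
Multiply ρ3 by -6.
  [ 1  -4/19   10/19  |  7/19 ]
  [ 0      1  -11/12  |  -1/6 ]
  [ 0      0       1  |    -2 ]
Add 11/12 times ρ3 to ρ2.
  [ 1  -4/19  10/19  |  7/19 ]
  [ 0      1      0  |    -2 ]
  [ 0      0      1  |    -2 ]
Subtract 10/19 times ρ3 from ρ1.
  [ 1  -4/19  0  |  27/19 ]
  [ 0      1  0  |     -2 ]
  [ 0      0  1  |     -2 ]
Add 4/19 times ρ2 to ρ1.
  [ 1  0  0  |   1 ]
  [ 0  1  0  |  -2 ]
  [ 0  0  1  |  -2 ]
Reading off the last column: x = 1, y = -2, z = -2.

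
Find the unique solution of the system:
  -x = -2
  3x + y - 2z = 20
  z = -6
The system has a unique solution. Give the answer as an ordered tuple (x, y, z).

(2, 2, -6)

Form the augmented matrix and row-reduce:
  [ -1  0   0  |  -2 ]
  [  3  1  -2  |  20 ]
  [  0  0   1  |  -6 ]
R1 → -1·R1
  [ 1  0   0  |   2 ]
  [ 3  1  -2  |  20 ]
  [ 0  0   1  |  -6 ]
R2 → R2 − 3·R1
  [ 1  0   0  |   2 ]
  [ 0  1  -2  |  14 ]
  [ 0  0   1  |  -6 ]
R2 → R2 + 2·R3
  [ 1  0  0  |   2 ]
  [ 0  1  0  |   2 ]
  [ 0  0  1  |  -6 ]
Reading off the last column: x = 2, y = 2, z = -6.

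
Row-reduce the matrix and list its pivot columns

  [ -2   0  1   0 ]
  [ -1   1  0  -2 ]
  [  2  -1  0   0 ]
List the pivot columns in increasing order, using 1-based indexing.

1, 2, 3

r1 ← -1/2·r1
  [  1   0  -1/2   0 ]
  [ -1   1     0  -2 ]
  [  2  -1     0   0 ]
r2 ← r2 + r1
  [ 1   0  -1/2   0 ]
  [ 0   1  -1/2  -2 ]
  [ 2  -1     0   0 ]
r3 ← r3 − 2·r1
  [ 1   0  -1/2   0 ]
  [ 0   1  -1/2  -2 ]
  [ 0  -1     1   0 ]
r3 ← r3 + r2
  [ 1  0  -1/2   0 ]
  [ 0  1  -1/2  -2 ]
  [ 0  0   1/2  -2 ]
r3 ← 2·r3
  [ 1  0  -1/2   0 ]
  [ 0  1  -1/2  -2 ]
  [ 0  0     1  -4 ]
r2 ← r2 + 1/2·r3
  [ 1  0  -1/2   0 ]
  [ 0  1     0  -4 ]
  [ 0  0     1  -4 ]
r1 ← r1 + 1/2·r3
  [ 1  0  0  -2 ]
  [ 0  1  0  -4 ]
  [ 0  0  1  -4 ]
Pivot columns are the columns containing a leading 1.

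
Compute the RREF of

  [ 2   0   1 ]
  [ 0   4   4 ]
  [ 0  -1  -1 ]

R1 := 1/2·R1
  [ 1   0  1/2 ]
  [ 0   4    4 ]
  [ 0  -1   -1 ]
R2 := 1/4·R2
  [ 1   0  1/2 ]
  [ 0   1    1 ]
  [ 0  -1   -1 ]
R3 := R3 + R2
  [ 1  0  1/2 ]
  [ 0  1    1 ]
  [ 0  0    0 ]

[[1, 0, 1/2], [0, 1, 1], [0, 0, 0]]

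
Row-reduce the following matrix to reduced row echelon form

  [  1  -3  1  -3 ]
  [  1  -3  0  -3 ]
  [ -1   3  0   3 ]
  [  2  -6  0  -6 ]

Subtract R1 from R2.
  [  1  -3   1  -3 ]
  [  0   0  -1   0 ]
  [ -1   3   0   3 ]
  [  2  -6   0  -6 ]
Add R1 to R3.
  [ 1  -3   1  -3 ]
  [ 0   0  -1   0 ]
  [ 0   0   1   0 ]
  [ 2  -6   0  -6 ]
Subtract 2 times R1 from R4.
  [ 1  -3   1  -3 ]
  [ 0   0  -1   0 ]
  [ 0   0   1   0 ]
  [ 0   0  -2   0 ]
Multiply R2 by -1.
  [ 1  -3   1  -3 ]
  [ 0   0   1   0 ]
  [ 0   0   1   0 ]
  [ 0   0  -2   0 ]
Subtract R2 from R3.
  [ 1  -3   1  -3 ]
  [ 0   0   1   0 ]
  [ 0   0   0   0 ]
  [ 0   0  -2   0 ]
Add 2 times R2 to R4.
  [ 1  -3  1  -3 ]
  [ 0   0  1   0 ]
  [ 0   0  0   0 ]
  [ 0   0  0   0 ]
Subtract R2 from R1.
  [ 1  -3  0  -3 ]
  [ 0   0  1   0 ]
  [ 0   0  0   0 ]
  [ 0   0  0   0 ]

[[1, -3, 0, -3], [0, 0, 1, 0], [0, 0, 0, 0], [0, 0, 0, 0]]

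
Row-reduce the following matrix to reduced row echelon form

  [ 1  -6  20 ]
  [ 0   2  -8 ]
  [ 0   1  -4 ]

[[1, 0, -4], [0, 1, -4], [0, 0, 0]]

R2 → 1/2·R2
  [ 1  -6  20 ]
  [ 0   1  -4 ]
  [ 0   1  -4 ]
R3 → R3 − R2
  [ 1  -6  20 ]
  [ 0   1  -4 ]
  [ 0   0   0 ]
R1 → R1 + 6·R2
  [ 1  0  -4 ]
  [ 0  1  -4 ]
  [ 0  0   0 ]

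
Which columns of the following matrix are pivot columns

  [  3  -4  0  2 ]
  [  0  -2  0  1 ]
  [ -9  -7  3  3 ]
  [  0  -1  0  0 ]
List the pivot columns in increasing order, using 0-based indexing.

ρ1 -> 1/3·ρ1
  [  1  -4/3  0  2/3 ]
  [  0    -2  0    1 ]
  [ -9    -7  3    3 ]
  [  0    -1  0    0 ]
ρ3 -> ρ3 + 9·ρ1
  [ 1  -4/3  0  2/3 ]
  [ 0    -2  0    1 ]
  [ 0   -19  3    9 ]
  [ 0    -1  0    0 ]
ρ2 -> -1/2·ρ2
  [ 1  -4/3  0   2/3 ]
  [ 0     1  0  -1/2 ]
  [ 0   -19  3     9 ]
  [ 0    -1  0     0 ]
ρ3 -> ρ3 + 19·ρ2
  [ 1  -4/3  0   2/3 ]
  [ 0     1  0  -1/2 ]
  [ 0     0  3  -1/2 ]
  [ 0    -1  0     0 ]
ρ4 -> ρ4 + ρ2
  [ 1  -4/3  0   2/3 ]
  [ 0     1  0  -1/2 ]
  [ 0     0  3  -1/2 ]
  [ 0     0  0  -1/2 ]
ρ3 -> 1/3·ρ3
  [ 1  -4/3  0   2/3 ]
  [ 0     1  0  -1/2 ]
  [ 0     0  1  -1/6 ]
  [ 0     0  0  -1/2 ]
ρ4 -> -2·ρ4
  [ 1  -4/3  0   2/3 ]
  [ 0     1  0  -1/2 ]
  [ 0     0  1  -1/6 ]
  [ 0     0  0     1 ]
ρ3 -> ρ3 + 1/6·ρ4
  [ 1  -4/3  0   2/3 ]
  [ 0     1  0  -1/2 ]
  [ 0     0  1     0 ]
  [ 0     0  0     1 ]
ρ2 -> ρ2 + 1/2·ρ4
  [ 1  -4/3  0  2/3 ]
  [ 0     1  0    0 ]
  [ 0     0  1    0 ]
  [ 0     0  0    1 ]
ρ1 -> ρ1 − 2/3·ρ4
  [ 1  -4/3  0  0 ]
  [ 0     1  0  0 ]
  [ 0     0  1  0 ]
  [ 0     0  0  1 ]
ρ1 -> ρ1 + 4/3·ρ2
  [ 1  0  0  0 ]
  [ 0  1  0  0 ]
  [ 0  0  1  0 ]
  [ 0  0  0  1 ]
Pivot columns are the columns containing a leading 1.

0, 1, 2, 3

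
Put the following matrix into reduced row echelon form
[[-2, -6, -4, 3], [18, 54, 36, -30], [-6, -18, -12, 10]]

[[1, 3, 2, 0], [0, 0, 0, 1], [0, 0, 0, 0]]

R1 -> -1/2·R1
  [  1    3    2  -3/2 ]
  [ 18   54   36   -30 ]
  [ -6  -18  -12    10 ]
R2 -> R2 − 18·R1
  [  1    3    2  -3/2 ]
  [  0    0    0    -3 ]
  [ -6  -18  -12    10 ]
R3 -> R3 + 6·R1
  [ 1  3  2  -3/2 ]
  [ 0  0  0    -3 ]
  [ 0  0  0     1 ]
R2 -> -1/3·R2
  [ 1  3  2  -3/2 ]
  [ 0  0  0     1 ]
  [ 0  0  0     1 ]
R3 -> R3 − R2
  [ 1  3  2  -3/2 ]
  [ 0  0  0     1 ]
  [ 0  0  0     0 ]
R1 -> R1 + 3/2·R2
  [ 1  3  2  0 ]
  [ 0  0  0  1 ]
  [ 0  0  0  0 ]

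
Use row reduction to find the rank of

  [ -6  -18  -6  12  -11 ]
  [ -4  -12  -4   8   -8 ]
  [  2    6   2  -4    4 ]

R1 ← -1/6·R1
  [  1    3   1  -2  11/6 ]
  [ -4  -12  -4   8    -8 ]
  [  2    6   2  -4     4 ]
R2 ← R2 + 4·R1
  [ 1  3  1  -2  11/6 ]
  [ 0  0  0   0  -2/3 ]
  [ 2  6  2  -4     4 ]
R3 ← R3 − 2·R1
  [ 1  3  1  -2  11/6 ]
  [ 0  0  0   0  -2/3 ]
  [ 0  0  0   0   1/3 ]
R2 ← -3/2·R2
  [ 1  3  1  -2  11/6 ]
  [ 0  0  0   0     1 ]
  [ 0  0  0   0   1/3 ]
R3 ← R3 − 1/3·R2
  [ 1  3  1  -2  11/6 ]
  [ 0  0  0   0     1 ]
  [ 0  0  0   0     0 ]
R1 ← R1 − 11/6·R2
  [ 1  3  1  -2  0 ]
  [ 0  0  0   0  1 ]
  [ 0  0  0   0  0 ]
The reduced form has 2 nonzero rows.

rank = 2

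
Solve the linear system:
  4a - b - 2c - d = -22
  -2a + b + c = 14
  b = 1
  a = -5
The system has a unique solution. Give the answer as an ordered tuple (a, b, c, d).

(-5, 1, 3, -5)

Form the augmented matrix and row-reduce:
  [  4  -1  -2  -1  |  -22 ]
  [ -2   1   1   0  |   14 ]
  [  0   1   0   0  |    1 ]
  [  1   0   0   0  |   -5 ]
Multiply ρ1 by 1/4.
  [  1  -1/4  -1/2  -1/4  |  -11/2 ]
  [ -2     1     1     0  |     14 ]
  [  0     1     0     0  |      1 ]
  [  1     0     0     0  |     -5 ]
Add 2 times ρ1 to ρ2.
  [ 1  -1/4  -1/2  -1/4  |  -11/2 ]
  [ 0   1/2     0  -1/2  |      3 ]
  [ 0     1     0     0  |      1 ]
  [ 1     0     0     0  |     -5 ]
Subtract ρ1 from ρ4.
  [ 1  -1/4  -1/2  -1/4  |  -11/2 ]
  [ 0   1/2     0  -1/2  |      3 ]
  [ 0     1     0     0  |      1 ]
  [ 0   1/4   1/2   1/4  |    1/2 ]
Multiply ρ2 by 2.
  [ 1  -1/4  -1/2  -1/4  |  -11/2 ]
  [ 0     1     0    -1  |      6 ]
  [ 0     1     0     0  |      1 ]
  [ 0   1/4   1/2   1/4  |    1/2 ]
Subtract ρ2 from ρ3.
  [ 1  -1/4  -1/2  -1/4  |  -11/2 ]
  [ 0     1     0    -1  |      6 ]
  [ 0     0     0     1  |     -5 ]
  [ 0   1/4   1/2   1/4  |    1/2 ]
Subtract 1/4 times ρ2 from ρ4.
  [ 1  -1/4  -1/2  -1/4  |  -11/2 ]
  [ 0     1     0    -1  |      6 ]
  [ 0     0     0     1  |     -5 ]
  [ 0     0   1/2   1/2  |     -1 ]
Swap ρ3 and ρ4.
  [ 1  -1/4  -1/2  -1/4  |  -11/2 ]
  [ 0     1     0    -1  |      6 ]
  [ 0     0   1/2   1/2  |     -1 ]
  [ 0     0     0     1  |     -5 ]
Multiply ρ3 by 2.
  [ 1  -1/4  -1/2  -1/4  |  -11/2 ]
  [ 0     1     0    -1  |      6 ]
  [ 0     0     1     1  |     -2 ]
  [ 0     0     0     1  |     -5 ]
Subtract ρ4 from ρ3.
  [ 1  -1/4  -1/2  -1/4  |  -11/2 ]
  [ 0     1     0    -1  |      6 ]
  [ 0     0     1     0  |      3 ]
  [ 0     0     0     1  |     -5 ]
Add ρ4 to ρ2.
  [ 1  -1/4  -1/2  -1/4  |  -11/2 ]
  [ 0     1     0     0  |      1 ]
  [ 0     0     1     0  |      3 ]
  [ 0     0     0     1  |     -5 ]
Add 1/4 times ρ4 to ρ1.
  [ 1  -1/4  -1/2  0  |  -27/4 ]
  [ 0     1     0  0  |      1 ]
  [ 0     0     1  0  |      3 ]
  [ 0     0     0  1  |     -5 ]
Add 1/2 times ρ3 to ρ1.
  [ 1  -1/4  0  0  |  -21/4 ]
  [ 0     1  0  0  |      1 ]
  [ 0     0  1  0  |      3 ]
  [ 0     0  0  1  |     -5 ]
Add 1/4 times ρ2 to ρ1.
  [ 1  0  0  0  |  -5 ]
  [ 0  1  0  0  |   1 ]
  [ 0  0  1  0  |   3 ]
  [ 0  0  0  1  |  -5 ]
Reading off the last column: a = -5, b = 1, c = 3, d = -5.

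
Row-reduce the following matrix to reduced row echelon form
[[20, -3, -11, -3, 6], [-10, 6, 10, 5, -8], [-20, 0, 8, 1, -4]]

r1 → 1/20·r1
  [   1  -3/20  -11/20  -3/20  3/10 ]
  [ -10      6      10      5    -8 ]
  [ -20      0       8      1    -4 ]
r2 → r2 + 10·r1
  [   1  -3/20  -11/20  -3/20  3/10 ]
  [   0    9/2     9/2    7/2    -5 ]
  [ -20      0       8      1    -4 ]
r3 → r3 + 20·r1
  [ 1  -3/20  -11/20  -3/20  3/10 ]
  [ 0    9/2     9/2    7/2    -5 ]
  [ 0     -3      -3     -2     2 ]
r2 → 2/9·r2
  [ 1  -3/20  -11/20  -3/20   3/10 ]
  [ 0      1       1    7/9  -10/9 ]
  [ 0     -3      -3     -2      2 ]
r3 → r3 + 3·r2
  [ 1  -3/20  -11/20  -3/20   3/10 ]
  [ 0      1       1    7/9  -10/9 ]
  [ 0      0       0    1/3   -4/3 ]
r3 → 3·r3
  [ 1  -3/20  -11/20  -3/20   3/10 ]
  [ 0      1       1    7/9  -10/9 ]
  [ 0      0       0      1     -4 ]
r2 → r2 − 7/9·r3
  [ 1  -3/20  -11/20  -3/20  3/10 ]
  [ 0      1       1      0     2 ]
  [ 0      0       0      1    -4 ]
r1 → r1 + 3/20·r3
  [ 1  -3/20  -11/20  0  -3/10 ]
  [ 0      1       1  0      2 ]
  [ 0      0       0  1     -4 ]
r1 → r1 + 3/20·r2
  [ 1  0  -2/5  0   0 ]
  [ 0  1     1  0   2 ]
  [ 0  0     0  1  -4 ]

[[1, 0, -2/5, 0, 0], [0, 1, 1, 0, 2], [0, 0, 0, 1, -4]]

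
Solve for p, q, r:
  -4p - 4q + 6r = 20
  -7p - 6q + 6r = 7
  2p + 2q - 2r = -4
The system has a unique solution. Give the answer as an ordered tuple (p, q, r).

Form the augmented matrix and row-reduce:
  [ -4  -4   6  |  20 ]
  [ -7  -6   6  |   7 ]
  [  2   2  -2  |  -4 ]
ρ1 := -1/4·ρ1
  [  1   1  -3/2  |  -5 ]
  [ -7  -6     6  |   7 ]
  [  2   2    -2  |  -4 ]
ρ2 := ρ2 + 7·ρ1
  [ 1  1  -3/2  |   -5 ]
  [ 0  1  -9/2  |  -28 ]
  [ 2  2    -2  |   -4 ]
ρ3 := ρ3 − 2·ρ1
  [ 1  1  -3/2  |   -5 ]
  [ 0  1  -9/2  |  -28 ]
  [ 0  0     1  |    6 ]
ρ2 := ρ2 + 9/2·ρ3
  [ 1  1  -3/2  |  -5 ]
  [ 0  1     0  |  -1 ]
  [ 0  0     1  |   6 ]
ρ1 := ρ1 + 3/2·ρ3
  [ 1  1  0  |   4 ]
  [ 0  1  0  |  -1 ]
  [ 0  0  1  |   6 ]
ρ1 := ρ1 − ρ2
  [ 1  0  0  |   5 ]
  [ 0  1  0  |  -1 ]
  [ 0  0  1  |   6 ]
Reading off the last column: p = 5, q = -1, r = 6.

(5, -1, 6)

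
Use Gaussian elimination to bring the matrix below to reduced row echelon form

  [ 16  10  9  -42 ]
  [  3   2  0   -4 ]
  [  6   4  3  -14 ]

[[1, 0, 0, -4], [0, 1, 0, 4], [0, 0, 1, -2]]

R1 -> 1/16·R1
  [ 1  5/8  9/16  -21/8 ]
  [ 3    2     0     -4 ]
  [ 6    4     3    -14 ]
R2 -> R2 − 3·R1
  [ 1  5/8    9/16  -21/8 ]
  [ 0  1/8  -27/16   31/8 ]
  [ 6    4       3    -14 ]
R3 -> R3 − 6·R1
  [ 1  5/8    9/16  -21/8 ]
  [ 0  1/8  -27/16   31/8 ]
  [ 0  1/4    -3/8    7/4 ]
R2 -> 8·R2
  [ 1  5/8   9/16  -21/8 ]
  [ 0    1  -27/2     31 ]
  [ 0  1/4   -3/8    7/4 ]
R3 -> R3 − 1/4·R2
  [ 1  5/8   9/16  -21/8 ]
  [ 0    1  -27/2     31 ]
  [ 0    0      3     -6 ]
R3 -> 1/3·R3
  [ 1  5/8   9/16  -21/8 ]
  [ 0    1  -27/2     31 ]
  [ 0    0      1     -2 ]
R2 -> R2 + 27/2·R3
  [ 1  5/8  9/16  -21/8 ]
  [ 0    1     0      4 ]
  [ 0    0     1     -2 ]
R1 -> R1 − 9/16·R3
  [ 1  5/8  0  -3/2 ]
  [ 0    1  0     4 ]
  [ 0    0  1    -2 ]
R1 -> R1 − 5/8·R2
  [ 1  0  0  -4 ]
  [ 0  1  0   4 ]
  [ 0  0  1  -2 ]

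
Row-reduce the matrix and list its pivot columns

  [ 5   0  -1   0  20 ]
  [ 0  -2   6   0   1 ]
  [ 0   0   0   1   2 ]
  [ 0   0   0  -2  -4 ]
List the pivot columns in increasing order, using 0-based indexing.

0, 1, 3

ρ1 := 1/5·ρ1
  [ 1   0  -1/5   0   4 ]
  [ 0  -2     6   0   1 ]
  [ 0   0     0   1   2 ]
  [ 0   0     0  -2  -4 ]
ρ2 := -1/2·ρ2
  [ 1  0  -1/5   0     4 ]
  [ 0  1    -3   0  -1/2 ]
  [ 0  0     0   1     2 ]
  [ 0  0     0  -2    -4 ]
ρ4 := ρ4 + 2·ρ3
  [ 1  0  -1/5  0     4 ]
  [ 0  1    -3  0  -1/2 ]
  [ 0  0     0  1     2 ]
  [ 0  0     0  0     0 ]
Pivot columns are the columns containing a leading 1.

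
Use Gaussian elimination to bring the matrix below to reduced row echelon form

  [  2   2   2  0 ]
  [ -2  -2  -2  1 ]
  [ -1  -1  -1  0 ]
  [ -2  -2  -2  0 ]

R1 -> 1/2·R1
  [  1   1   1  0 ]
  [ -2  -2  -2  1 ]
  [ -1  -1  -1  0 ]
  [ -2  -2  -2  0 ]
R2 -> R2 + 2·R1
  [  1   1   1  0 ]
  [  0   0   0  1 ]
  [ -1  -1  -1  0 ]
  [ -2  -2  -2  0 ]
R3 -> R3 + R1
  [  1   1   1  0 ]
  [  0   0   0  1 ]
  [  0   0   0  0 ]
  [ -2  -2  -2  0 ]
R4 -> R4 + 2·R1
  [ 1  1  1  0 ]
  [ 0  0  0  1 ]
  [ 0  0  0  0 ]
  [ 0  0  0  0 ]

[[1, 1, 1, 0], [0, 0, 0, 1], [0, 0, 0, 0], [0, 0, 0, 0]]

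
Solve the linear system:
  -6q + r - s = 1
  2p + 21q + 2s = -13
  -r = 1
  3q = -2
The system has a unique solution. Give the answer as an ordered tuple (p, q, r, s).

(-3/2, -2/3, -1, 2)

Form the augmented matrix and row-reduce:
  [ 0  -6   1  -1  |    1 ]
  [ 2  21   0   2  |  -13 ]
  [ 0   0  -1   0  |    1 ]
  [ 0   3   0   0  |   -2 ]
Swap R1 and R2.
  [ 2  21   0   2  |  -13 ]
  [ 0  -6   1  -1  |    1 ]
  [ 0   0  -1   0  |    1 ]
  [ 0   3   0   0  |   -2 ]
Multiply R1 by 1/2.
  [ 1  21/2   0   1  |  -13/2 ]
  [ 0    -6   1  -1  |      1 ]
  [ 0     0  -1   0  |      1 ]
  [ 0     3   0   0  |     -2 ]
Multiply R2 by -1/6.
  [ 1  21/2     0    1  |  -13/2 ]
  [ 0     1  -1/6  1/6  |   -1/6 ]
  [ 0     0    -1    0  |      1 ]
  [ 0     3     0    0  |     -2 ]
Subtract 3 times R2 from R4.
  [ 1  21/2     0     1  |  -13/2 ]
  [ 0     1  -1/6   1/6  |   -1/6 ]
  [ 0     0    -1     0  |      1 ]
  [ 0     0   1/2  -1/2  |   -3/2 ]
Multiply R3 by -1.
  [ 1  21/2     0     1  |  -13/2 ]
  [ 0     1  -1/6   1/6  |   -1/6 ]
  [ 0     0     1     0  |     -1 ]
  [ 0     0   1/2  -1/2  |   -3/2 ]
Subtract 1/2 times R3 from R4.
  [ 1  21/2     0     1  |  -13/2 ]
  [ 0     1  -1/6   1/6  |   -1/6 ]
  [ 0     0     1     0  |     -1 ]
  [ 0     0     0  -1/2  |     -1 ]
Multiply R4 by -2.
  [ 1  21/2     0    1  |  -13/2 ]
  [ 0     1  -1/6  1/6  |   -1/6 ]
  [ 0     0     1    0  |     -1 ]
  [ 0     0     0    1  |      2 ]
Subtract 1/6 times R4 from R2.
  [ 1  21/2     0  1  |  -13/2 ]
  [ 0     1  -1/6  0  |   -1/2 ]
  [ 0     0     1  0  |     -1 ]
  [ 0     0     0  1  |      2 ]
Subtract R4 from R1.
  [ 1  21/2     0  0  |  -17/2 ]
  [ 0     1  -1/6  0  |   -1/2 ]
  [ 0     0     1  0  |     -1 ]
  [ 0     0     0  1  |      2 ]
Add 1/6 times R3 to R2.
  [ 1  21/2  0  0  |  -17/2 ]
  [ 0     1  0  0  |   -2/3 ]
  [ 0     0  1  0  |     -1 ]
  [ 0     0  0  1  |      2 ]
Subtract 21/2 times R2 from R1.
  [ 1  0  0  0  |  -3/2 ]
  [ 0  1  0  0  |  -2/3 ]
  [ 0  0  1  0  |    -1 ]
  [ 0  0  0  1  |     2 ]
Reading off the last column: p = -3/2, q = -2/3, r = -1, s = 2.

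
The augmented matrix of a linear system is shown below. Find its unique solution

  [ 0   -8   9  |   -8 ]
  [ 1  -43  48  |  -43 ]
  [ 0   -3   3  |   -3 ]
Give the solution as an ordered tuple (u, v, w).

(0, 1, 0)

r1 <-> r2
  [ 1  -43  48  |  -43 ]
  [ 0   -8   9  |   -8 ]
  [ 0   -3   3  |   -3 ]
r2 → -1/8·r2
  [ 1  -43    48  |  -43 ]
  [ 0    1  -9/8  |    1 ]
  [ 0   -3     3  |   -3 ]
r3 → r3 + 3·r2
  [ 1  -43    48  |  -43 ]
  [ 0    1  -9/8  |    1 ]
  [ 0    0  -3/8  |    0 ]
r3 → -8/3·r3
  [ 1  -43    48  |  -43 ]
  [ 0    1  -9/8  |    1 ]
  [ 0    0     1  |    0 ]
r2 → r2 + 9/8·r3
  [ 1  -43  48  |  -43 ]
  [ 0    1   0  |    1 ]
  [ 0    0   1  |    0 ]
r1 → r1 − 48·r3
  [ 1  -43  0  |  -43 ]
  [ 0    1  0  |    1 ]
  [ 0    0  1  |    0 ]
r1 → r1 + 43·r2
  [ 1  0  0  |  0 ]
  [ 0  1  0  |  1 ]
  [ 0  0  1  |  0 ]
Reading off the last column: u = 0, v = 1, w = 0.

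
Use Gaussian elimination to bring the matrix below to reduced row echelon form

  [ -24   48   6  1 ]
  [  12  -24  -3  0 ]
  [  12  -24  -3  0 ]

Multiply r1 by -1/24.
  [  1   -2  -1/4  -1/24 ]
  [ 12  -24    -3      0 ]
  [ 12  -24    -3      0 ]
Subtract 12 times r1 from r2.
  [  1   -2  -1/4  -1/24 ]
  [  0    0     0    1/2 ]
  [ 12  -24    -3      0 ]
Subtract 12 times r1 from r3.
  [ 1  -2  -1/4  -1/24 ]
  [ 0   0     0    1/2 ]
  [ 0   0     0    1/2 ]
Multiply r2 by 2.
  [ 1  -2  -1/4  -1/24 ]
  [ 0   0     0      1 ]
  [ 0   0     0    1/2 ]
Subtract 1/2 times r2 from r3.
  [ 1  -2  -1/4  -1/24 ]
  [ 0   0     0      1 ]
  [ 0   0     0      0 ]
Add 1/24 times r2 to r1.
  [ 1  -2  -1/4  0 ]
  [ 0   0     0  1 ]
  [ 0   0     0  0 ]

[[1, -2, -1/4, 0], [0, 0, 0, 1], [0, 0, 0, 0]]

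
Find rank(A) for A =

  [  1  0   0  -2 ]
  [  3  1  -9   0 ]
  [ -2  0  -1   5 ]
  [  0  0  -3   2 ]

rank = 4

r2 → r2 − 3·r1
  [  1  0   0  -2 ]
  [  0  1  -9   6 ]
  [ -2  0  -1   5 ]
  [  0  0  -3   2 ]
r3 → r3 + 2·r1
  [ 1  0   0  -2 ]
  [ 0  1  -9   6 ]
  [ 0  0  -1   1 ]
  [ 0  0  -3   2 ]
r3 → -1·r3
  [ 1  0   0  -2 ]
  [ 0  1  -9   6 ]
  [ 0  0   1  -1 ]
  [ 0  0  -3   2 ]
r4 → r4 + 3·r3
  [ 1  0   0  -2 ]
  [ 0  1  -9   6 ]
  [ 0  0   1  -1 ]
  [ 0  0   0  -1 ]
r4 → -1·r4
  [ 1  0   0  -2 ]
  [ 0  1  -9   6 ]
  [ 0  0   1  -1 ]
  [ 0  0   0   1 ]
r3 → r3 + r4
  [ 1  0   0  -2 ]
  [ 0  1  -9   6 ]
  [ 0  0   1   0 ]
  [ 0  0   0   1 ]
r2 → r2 − 6·r4
  [ 1  0   0  -2 ]
  [ 0  1  -9   0 ]
  [ 0  0   1   0 ]
  [ 0  0   0   1 ]
r1 → r1 + 2·r4
  [ 1  0   0  0 ]
  [ 0  1  -9  0 ]
  [ 0  0   1  0 ]
  [ 0  0   0  1 ]
r2 → r2 + 9·r3
  [ 1  0  0  0 ]
  [ 0  1  0  0 ]
  [ 0  0  1  0 ]
  [ 0  0  0  1 ]
The reduced form has 4 nonzero rows.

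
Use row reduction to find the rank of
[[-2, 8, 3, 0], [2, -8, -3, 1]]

rank = 2

R1 ← -1/2·R1
  [ 1  -4  -3/2  0 ]
  [ 2  -8    -3  1 ]
R2 ← R2 − 2·R1
  [ 1  -4  -3/2  0 ]
  [ 0   0     0  1 ]
The reduced form has 2 nonzero rows.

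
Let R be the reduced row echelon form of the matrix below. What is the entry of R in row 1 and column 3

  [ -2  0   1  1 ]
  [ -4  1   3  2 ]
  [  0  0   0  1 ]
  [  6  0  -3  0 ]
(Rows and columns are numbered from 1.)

-1/2

R1 → -1/2·R1
  [  1  0  -1/2  -1/2 ]
  [ -4  1     3     2 ]
  [  0  0     0     1 ]
  [  6  0    -3     0 ]
R2 → R2 + 4·R1
  [ 1  0  -1/2  -1/2 ]
  [ 0  1     1     0 ]
  [ 0  0     0     1 ]
  [ 6  0    -3     0 ]
R4 → R4 − 6·R1
  [ 1  0  -1/2  -1/2 ]
  [ 0  1     1     0 ]
  [ 0  0     0     1 ]
  [ 0  0     0     3 ]
R4 → R4 − 3·R3
  [ 1  0  -1/2  -1/2 ]
  [ 0  1     1     0 ]
  [ 0  0     0     1 ]
  [ 0  0     0     0 ]
R1 → R1 + 1/2·R3
  [ 1  0  -1/2  0 ]
  [ 0  1     1  0 ]
  [ 0  0     0  1 ]
  [ 0  0     0  0 ]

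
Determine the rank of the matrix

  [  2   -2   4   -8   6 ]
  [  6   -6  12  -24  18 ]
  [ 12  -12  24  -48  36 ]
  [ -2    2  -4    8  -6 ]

rank = 1

R1 → 1/2·R1
R2 → R2 − 6·R1
R3 → R3 − 12·R1
R4 → R4 + 2·R1
The reduced form has 1 nonzero row.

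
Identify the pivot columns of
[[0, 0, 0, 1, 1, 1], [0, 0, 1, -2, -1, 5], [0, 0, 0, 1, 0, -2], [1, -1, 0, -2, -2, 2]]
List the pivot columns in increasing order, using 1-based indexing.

1, 3, 4, 5

ρ1 <=> ρ4
ρ4 -> ρ4 − ρ3
ρ2 -> ρ2 + ρ4
ρ1 -> ρ1 + 2·ρ4
ρ2 -> ρ2 + 2·ρ3
ρ1 -> ρ1 + 2·ρ3
Pivot columns are the columns containing a leading 1.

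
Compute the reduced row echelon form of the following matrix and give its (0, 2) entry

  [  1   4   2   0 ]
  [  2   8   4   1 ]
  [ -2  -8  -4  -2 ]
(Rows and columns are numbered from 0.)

r2 ← r2 − 2·r1
  [  1   4   2   0 ]
  [  0   0   0   1 ]
  [ -2  -8  -4  -2 ]
r3 ← r3 + 2·r1
  [ 1  4  2   0 ]
  [ 0  0  0   1 ]
  [ 0  0  0  -2 ]
r3 ← r3 + 2·r2
  [ 1  4  2  0 ]
  [ 0  0  0  1 ]
  [ 0  0  0  0 ]

2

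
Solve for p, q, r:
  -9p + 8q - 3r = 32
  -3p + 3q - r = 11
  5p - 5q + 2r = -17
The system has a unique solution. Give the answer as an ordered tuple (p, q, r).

(-4, 1, 4)

Form the augmented matrix and row-reduce:
  [ -9   8  -3  |   32 ]
  [ -3   3  -1  |   11 ]
  [  5  -5   2  |  -17 ]
Multiply R1 by -1/9.
  [  1  -8/9  1/3  |  -32/9 ]
  [ -3     3   -1  |     11 ]
  [  5    -5    2  |    -17 ]
Add 3 times R1 to R2.
  [ 1  -8/9  1/3  |  -32/9 ]
  [ 0   1/3    0  |    1/3 ]
  [ 5    -5    2  |    -17 ]
Subtract 5 times R1 from R3.
  [ 1  -8/9  1/3  |  -32/9 ]
  [ 0   1/3    0  |    1/3 ]
  [ 0  -5/9  1/3  |    7/9 ]
Multiply R2 by 3.
  [ 1  -8/9  1/3  |  -32/9 ]
  [ 0     1    0  |      1 ]
  [ 0  -5/9  1/3  |    7/9 ]
Add 5/9 times R2 to R3.
  [ 1  -8/9  1/3  |  -32/9 ]
  [ 0     1    0  |      1 ]
  [ 0     0  1/3  |    4/3 ]
Multiply R3 by 3.
  [ 1  -8/9  1/3  |  -32/9 ]
  [ 0     1    0  |      1 ]
  [ 0     0    1  |      4 ]
Subtract 1/3 times R3 from R1.
  [ 1  -8/9  0  |  -44/9 ]
  [ 0     1  0  |      1 ]
  [ 0     0  1  |      4 ]
Add 8/9 times R2 to R1.
  [ 1  0  0  |  -4 ]
  [ 0  1  0  |   1 ]
  [ 0  0  1  |   4 ]
Reading off the last column: p = -4, q = 1, r = 4.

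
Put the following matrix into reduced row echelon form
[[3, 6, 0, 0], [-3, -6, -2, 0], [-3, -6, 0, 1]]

R1 := 1/3·R1
R2 := R2 + 3·R1
R3 := R3 + 3·R1
R2 := -1/2·R2

[[1, 2, 0, 0], [0, 0, 1, 0], [0, 0, 0, 1]]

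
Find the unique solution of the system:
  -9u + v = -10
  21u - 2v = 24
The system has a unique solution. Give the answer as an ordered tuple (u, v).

Form the augmented matrix and row-reduce:
  [ -9   1  |  -10 ]
  [ 21  -2  |   24 ]
r1 -> -1/9·r1
  [  1  -1/9  |  10/9 ]
  [ 21    -2  |    24 ]
r2 -> r2 − 21·r1
  [ 1  -1/9  |  10/9 ]
  [ 0   1/3  |   2/3 ]
r2 -> 3·r2
  [ 1  -1/9  |  10/9 ]
  [ 0     1  |     2 ]
r1 -> r1 + 1/9·r2
  [ 1  0  |  4/3 ]
  [ 0  1  |    2 ]
Reading off the last column: u = 4/3, v = 2.

(4/3, 2)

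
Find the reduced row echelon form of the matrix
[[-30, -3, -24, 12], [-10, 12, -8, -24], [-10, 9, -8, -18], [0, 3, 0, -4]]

R1 -> -1/30·R1
  [   1  1/10  4/5  -2/5 ]
  [ -10    12   -8   -24 ]
  [ -10     9   -8   -18 ]
  [   0     3    0    -4 ]
R2 -> R2 + 10·R1
  [   1  1/10  4/5  -2/5 ]
  [   0    13    0   -28 ]
  [ -10     9   -8   -18 ]
  [   0     3    0    -4 ]
R3 -> R3 + 10·R1
  [ 1  1/10  4/5  -2/5 ]
  [ 0    13    0   -28 ]
  [ 0    10    0   -22 ]
  [ 0     3    0    -4 ]
R2 -> 1/13·R2
  [ 1  1/10  4/5    -2/5 ]
  [ 0     1    0  -28/13 ]
  [ 0    10    0     -22 ]
  [ 0     3    0      -4 ]
R3 -> R3 − 10·R2
  [ 1  1/10  4/5    -2/5 ]
  [ 0     1    0  -28/13 ]
  [ 0     0    0   -6/13 ]
  [ 0     3    0      -4 ]
R4 -> R4 − 3·R2
  [ 1  1/10  4/5    -2/5 ]
  [ 0     1    0  -28/13 ]
  [ 0     0    0   -6/13 ]
  [ 0     0    0   32/13 ]
R3 -> -13/6·R3
  [ 1  1/10  4/5    -2/5 ]
  [ 0     1    0  -28/13 ]
  [ 0     0    0       1 ]
  [ 0     0    0   32/13 ]
R4 -> R4 − 32/13·R3
  [ 1  1/10  4/5    -2/5 ]
  [ 0     1    0  -28/13 ]
  [ 0     0    0       1 ]
  [ 0     0    0       0 ]
R2 -> R2 + 28/13·R3
  [ 1  1/10  4/5  -2/5 ]
  [ 0     1    0     0 ]
  [ 0     0    0     1 ]
  [ 0     0    0     0 ]
R1 -> R1 + 2/5·R3
  [ 1  1/10  4/5  0 ]
  [ 0     1    0  0 ]
  [ 0     0    0  1 ]
  [ 0     0    0  0 ]
R1 -> R1 − 1/10·R2
  [ 1  0  4/5  0 ]
  [ 0  1    0  0 ]
  [ 0  0    0  1 ]
  [ 0  0    0  0 ]

[[1, 0, 4/5, 0], [0, 1, 0, 0], [0, 0, 0, 1], [0, 0, 0, 0]]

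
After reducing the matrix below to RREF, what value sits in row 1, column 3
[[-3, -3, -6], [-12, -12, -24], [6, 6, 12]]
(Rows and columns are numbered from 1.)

2

Multiply R1 by -1/3.
Add 12 times R1 to R2.
Subtract 6 times R1 from R3.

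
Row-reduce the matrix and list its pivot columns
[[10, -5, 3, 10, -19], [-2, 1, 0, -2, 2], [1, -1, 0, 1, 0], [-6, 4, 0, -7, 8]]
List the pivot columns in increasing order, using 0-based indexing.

0, 1, 2, 3

ρ1 → 1/10·ρ1
  [  1  -1/2  3/10   1  -19/10 ]
  [ -2     1     0  -2       2 ]
  [  1    -1     0   1       0 ]
  [ -6     4     0  -7       8 ]
ρ2 → ρ2 + 2·ρ1
  [  1  -1/2  3/10   1  -19/10 ]
  [  0     0   3/5   0    -9/5 ]
  [  1    -1     0   1       0 ]
  [ -6     4     0  -7       8 ]
ρ3 → ρ3 − ρ1
  [  1  -1/2   3/10   1  -19/10 ]
  [  0     0    3/5   0    -9/5 ]
  [  0  -1/2  -3/10   0   19/10 ]
  [ -6     4      0  -7       8 ]
ρ4 → ρ4 + 6·ρ1
  [ 1  -1/2   3/10   1  -19/10 ]
  [ 0     0    3/5   0    -9/5 ]
  [ 0  -1/2  -3/10   0   19/10 ]
  [ 0     1    9/5  -1   -17/5 ]
ρ2 <-> ρ3
  [ 1  -1/2   3/10   1  -19/10 ]
  [ 0  -1/2  -3/10   0   19/10 ]
  [ 0     0    3/5   0    -9/5 ]
  [ 0     1    9/5  -1   -17/5 ]
ρ2 → -2·ρ2
  [ 1  -1/2  3/10   1  -19/10 ]
  [ 0     1   3/5   0   -19/5 ]
  [ 0     0   3/5   0    -9/5 ]
  [ 0     1   9/5  -1   -17/5 ]
ρ4 → ρ4 − ρ2
  [ 1  -1/2  3/10   1  -19/10 ]
  [ 0     1   3/5   0   -19/5 ]
  [ 0     0   3/5   0    -9/5 ]
  [ 0     0   6/5  -1     2/5 ]
ρ3 → 5/3·ρ3
  [ 1  -1/2  3/10   1  -19/10 ]
  [ 0     1   3/5   0   -19/5 ]
  [ 0     0     1   0      -3 ]
  [ 0     0   6/5  -1     2/5 ]
ρ4 → ρ4 − 6/5·ρ3
  [ 1  -1/2  3/10   1  -19/10 ]
  [ 0     1   3/5   0   -19/5 ]
  [ 0     0     1   0      -3 ]
  [ 0     0     0  -1       4 ]
ρ4 → -1·ρ4
  [ 1  -1/2  3/10  1  -19/10 ]
  [ 0     1   3/5  0   -19/5 ]
  [ 0     0     1  0      -3 ]
  [ 0     0     0  1      -4 ]
ρ1 → ρ1 − ρ4
  [ 1  -1/2  3/10  0  21/10 ]
  [ 0     1   3/5  0  -19/5 ]
  [ 0     0     1  0     -3 ]
  [ 0     0     0  1     -4 ]
ρ2 → ρ2 − 3/5·ρ3
  [ 1  -1/2  3/10  0  21/10 ]
  [ 0     1     0  0     -2 ]
  [ 0     0     1  0     -3 ]
  [ 0     0     0  1     -4 ]
ρ1 → ρ1 − 3/10·ρ3
  [ 1  -1/2  0  0   3 ]
  [ 0     1  0  0  -2 ]
  [ 0     0  1  0  -3 ]
  [ 0     0  0  1  -4 ]
ρ1 → ρ1 + 1/2·ρ2
  [ 1  0  0  0   2 ]
  [ 0  1  0  0  -2 ]
  [ 0  0  1  0  -3 ]
  [ 0  0  0  1  -4 ]
Pivot columns are the columns containing a leading 1.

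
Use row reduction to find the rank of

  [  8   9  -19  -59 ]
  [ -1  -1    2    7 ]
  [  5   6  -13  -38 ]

Multiply R1 by 1/8.
  [  1  9/8  -19/8  -59/8 ]
  [ -1   -1      2      7 ]
  [  5    6    -13    -38 ]
Add R1 to R2.
  [ 1  9/8  -19/8  -59/8 ]
  [ 0  1/8   -3/8   -3/8 ]
  [ 5    6    -13    -38 ]
Subtract 5 times R1 from R3.
  [ 1  9/8  -19/8  -59/8 ]
  [ 0  1/8   -3/8   -3/8 ]
  [ 0  3/8   -9/8   -9/8 ]
Multiply R2 by 8.
  [ 1  9/8  -19/8  -59/8 ]
  [ 0    1     -3     -3 ]
  [ 0  3/8   -9/8   -9/8 ]
Subtract 3/8 times R2 from R3.
  [ 1  9/8  -19/8  -59/8 ]
  [ 0    1     -3     -3 ]
  [ 0    0      0      0 ]
Subtract 9/8 times R2 from R1.
  [ 1  0   1  -4 ]
  [ 0  1  -3  -3 ]
  [ 0  0   0   0 ]
The reduced form has 2 nonzero rows.

rank = 2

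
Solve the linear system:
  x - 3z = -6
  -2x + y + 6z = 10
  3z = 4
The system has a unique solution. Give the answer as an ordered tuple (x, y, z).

Form the augmented matrix and row-reduce:
  [  1  0  -3  |  -6 ]
  [ -2  1   6  |  10 ]
  [  0  0   3  |   4 ]
R2 → R2 + 2·R1
  [ 1  0  -3  |  -6 ]
  [ 0  1   0  |  -2 ]
  [ 0  0   3  |   4 ]
R3 → 1/3·R3
  [ 1  0  -3  |   -6 ]
  [ 0  1   0  |   -2 ]
  [ 0  0   1  |  4/3 ]
R1 → R1 + 3·R3
  [ 1  0  0  |   -2 ]
  [ 0  1  0  |   -2 ]
  [ 0  0  1  |  4/3 ]
Reading off the last column: x = -2, y = -2, z = 4/3.

(-2, -2, 4/3)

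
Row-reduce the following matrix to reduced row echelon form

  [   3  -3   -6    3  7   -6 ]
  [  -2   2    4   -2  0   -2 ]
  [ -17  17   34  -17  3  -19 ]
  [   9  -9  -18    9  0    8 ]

Multiply ρ1 by 1/3.
  [   1  -1   -2    1  7/3   -2 ]
  [  -2   2    4   -2    0   -2 ]
  [ -17  17   34  -17    3  -19 ]
  [   9  -9  -18    9    0    8 ]
Add 2 times ρ1 to ρ2.
  [   1  -1   -2    1   7/3   -2 ]
  [   0   0    0    0  14/3   -6 ]
  [ -17  17   34  -17     3  -19 ]
  [   9  -9  -18    9     0    8 ]
Add 17 times ρ1 to ρ3.
  [ 1  -1   -2  1    7/3   -2 ]
  [ 0   0    0  0   14/3   -6 ]
  [ 0   0    0  0  128/3  -53 ]
  [ 9  -9  -18  9      0    8 ]
Subtract 9 times ρ1 from ρ4.
  [ 1  -1  -2  1    7/3   -2 ]
  [ 0   0   0  0   14/3   -6 ]
  [ 0   0   0  0  128/3  -53 ]
  [ 0   0   0  0    -21   26 ]
Multiply ρ2 by 3/14.
  [ 1  -1  -2  1    7/3    -2 ]
  [ 0   0   0  0      1  -9/7 ]
  [ 0   0   0  0  128/3   -53 ]
  [ 0   0   0  0    -21    26 ]
Subtract 128/3 times ρ2 from ρ3.
  [ 1  -1  -2  1  7/3    -2 ]
  [ 0   0   0  0    1  -9/7 ]
  [ 0   0   0  0    0  13/7 ]
  [ 0   0   0  0  -21    26 ]
Add 21 times ρ2 to ρ4.
  [ 1  -1  -2  1  7/3    -2 ]
  [ 0   0   0  0    1  -9/7 ]
  [ 0   0   0  0    0  13/7 ]
  [ 0   0   0  0    0    -1 ]
Multiply ρ3 by 7/13.
  [ 1  -1  -2  1  7/3    -2 ]
  [ 0   0   0  0    1  -9/7 ]
  [ 0   0   0  0    0     1 ]
  [ 0   0   0  0    0    -1 ]
Add ρ3 to ρ4.
  [ 1  -1  -2  1  7/3    -2 ]
  [ 0   0   0  0    1  -9/7 ]
  [ 0   0   0  0    0     1 ]
  [ 0   0   0  0    0     0 ]
Add 9/7 times ρ3 to ρ2.
  [ 1  -1  -2  1  7/3  -2 ]
  [ 0   0   0  0    1   0 ]
  [ 0   0   0  0    0   1 ]
  [ 0   0   0  0    0   0 ]
Add 2 times ρ3 to ρ1.
  [ 1  -1  -2  1  7/3  0 ]
  [ 0   0   0  0    1  0 ]
  [ 0   0   0  0    0  1 ]
  [ 0   0   0  0    0  0 ]
Subtract 7/3 times ρ2 from ρ1.
  [ 1  -1  -2  1  0  0 ]
  [ 0   0   0  0  1  0 ]
  [ 0   0   0  0  0  1 ]
  [ 0   0   0  0  0  0 ]

[[1, -1, -2, 1, 0, 0], [0, 0, 0, 0, 1, 0], [0, 0, 0, 0, 0, 1], [0, 0, 0, 0, 0, 0]]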